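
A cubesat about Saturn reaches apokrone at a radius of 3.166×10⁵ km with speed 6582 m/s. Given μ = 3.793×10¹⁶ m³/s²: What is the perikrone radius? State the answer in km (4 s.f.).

r_a = 3.166×10⁸ m.
Specific energy ε = v²/2 − μ/r = -9.814×10⁷ J/kg, so a = −μ/(2ε) = 1.932×10⁸ m.
The apsides satisfy r_p + r_a = 2a, so the perikrone radius is 2a − r_a = 6.988×10⁷ m = 69878 km.

perikrone radius ≈ 69880 km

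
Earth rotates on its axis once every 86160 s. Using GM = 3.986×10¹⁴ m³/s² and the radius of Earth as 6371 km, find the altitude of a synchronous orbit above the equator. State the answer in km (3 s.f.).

A synchronous orbit has period T, so by Kepler's third law a = (μT²/4π²)^(1/3).
μT²/4π² = 3.986×10¹⁴ × (8.616×10⁴)² / 39.48 = 7.495×10²² m³.
a = 4.216×10⁷ m = 42163 km.
Altitude h = a − R = 42163 − 6371 = 35792 km.

h_sync ≈ 35800 km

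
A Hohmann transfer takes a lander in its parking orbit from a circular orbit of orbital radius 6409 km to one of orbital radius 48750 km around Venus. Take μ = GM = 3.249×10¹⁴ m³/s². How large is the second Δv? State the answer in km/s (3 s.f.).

r₁ = 6409 km = 6.409×10⁶ m.
r₂ = 48750 km = 4.875×10⁷ m.
Transfer ellipse a_t = (r₁ + r₂)/2 = 2.758×10⁷ m.
At r₁: circular v_c1 = √(μ/r₁) = 7120 m/s; transfer-periapsis v_p = √[μ(2/r₁ − 1/a_t)] = 9466 m/s.
At r₂: circular v_c2 = √(μ/r₂) = 2582 m/s; transfer-apoapsis v_a = √[μ(2/r₂ − 1/a_t)] = 1244 m/s.
Δv₂ = v_c2 − v_a = 1337 m/s.
= 1.337 km/s.

Δv ≈ 1.34 km/s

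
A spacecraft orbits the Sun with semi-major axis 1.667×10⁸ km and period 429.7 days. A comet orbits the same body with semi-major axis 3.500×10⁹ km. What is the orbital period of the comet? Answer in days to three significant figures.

T₂ ≈ 41300 days

Kepler's third law: T² ∝ a³, so T₂ = T₁ (a₂/a₁)^(3/2).
a₂/a₁ = 21.00, (a₂/a₁)^(3/2) = 96.21.
T₂ = 429.7 × 96.21 = 41340 days.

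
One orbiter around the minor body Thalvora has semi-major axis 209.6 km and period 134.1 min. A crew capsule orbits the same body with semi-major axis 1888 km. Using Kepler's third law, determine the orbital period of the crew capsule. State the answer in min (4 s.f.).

T₂ ≈ 3625 min

Kepler's third law: T² ∝ a³, so T₂ = T₁ (a₂/a₁)^(3/2).
a₂/a₁ = 9.008, (a₂/a₁)^(3/2) = 27.03.
T₂ = 134.1 × 27.03 = 3625 min.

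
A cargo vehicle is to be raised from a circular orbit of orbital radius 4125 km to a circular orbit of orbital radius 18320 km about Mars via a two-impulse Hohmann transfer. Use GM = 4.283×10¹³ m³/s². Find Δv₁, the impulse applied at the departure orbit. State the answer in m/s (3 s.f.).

Δv ≈ 895 m/s

r₁ = 4125 km = 4.125×10⁶ m.
r₂ = 18320 km = 1.832×10⁷ m.
Transfer ellipse a_t = (r₁ + r₂)/2 = 1.122×10⁷ m.
At r₁: circular v_c1 = √(μ/r₁) = 3222 m/s; transfer-periapsis v_p = √[μ(2/r₁ − 1/a_t)] = 4117 m/s.
Δv₁ = v_p − v_c1 = 894.7 m/s.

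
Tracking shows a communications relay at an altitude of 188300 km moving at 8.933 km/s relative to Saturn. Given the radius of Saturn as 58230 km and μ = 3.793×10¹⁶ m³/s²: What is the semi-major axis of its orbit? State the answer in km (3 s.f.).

a ≈ 1.66×10⁵ km

r = 58230 + 188300 = 2.4653×10⁵ km = 2.465×10⁸ m.
Specific orbital energy ε = v²/2 − μ/r = (8933)²/2 − 3.793×10¹⁶/2.465×10⁸ = -1.140×10⁸ J/kg.
Since ε = −μ/(2a), a = −μ/(2ε) = 1.664×10⁸ m = 1.6642×10⁵ km.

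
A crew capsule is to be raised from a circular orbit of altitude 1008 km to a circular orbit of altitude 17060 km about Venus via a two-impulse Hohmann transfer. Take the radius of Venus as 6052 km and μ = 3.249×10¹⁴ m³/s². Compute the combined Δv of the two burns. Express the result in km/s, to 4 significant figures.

r₁ = 6052 + 1008 = 7060.0 km = 7.0600×10⁶ m.
r₂ = 6052 + 17060 = 23112 km = 2.3112×10⁷ m.
Transfer ellipse a_t = (r₁ + r₂)/2 = 1.509×10⁷ m.
At r₁: circular v_c1 = √(μ/r₁) = 6784 m/s; transfer-periapsis v_p = √[μ(2/r₁ − 1/a_t)] = 8397 m/s.
Δv₁ = v_p − v_c1 = 1613 m/s.
At r₂: circular v_c2 = √(μ/r₂) = 3749 m/s; transfer-apoapsis v_a = √[μ(2/r₂ − 1/a_t)] = 2565 m/s.
Δv₂ = v_c2 − v_a = 1184 m/s.
Total Δv = Δv₁ + Δv₂ = 2797 m/s = 2.797 km/s.

Δv_total ≈ 2.797 km/s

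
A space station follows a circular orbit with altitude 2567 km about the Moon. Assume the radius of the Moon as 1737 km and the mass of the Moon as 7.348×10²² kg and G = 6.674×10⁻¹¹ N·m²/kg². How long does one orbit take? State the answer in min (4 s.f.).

μ = GM = 6.674×10⁻¹¹ × 7.348×10²² = 4.904×10¹² m³/s².
r = 1737 + 2567 = 4304.0 km = 4.3040×10⁶ m.
Kepler's third law: T = 2π√(r³/μ) = 2π√((4.304×10⁶)³ / 4.904×10¹²).
r³/μ = 1.626×10⁷ s², so T = 2π × 4.032×10³ = 2.533×10⁴ s.
Converting: 2.533×10⁴ s ÷ 60.00 = 422.2 min.

T ≈ 422.2 min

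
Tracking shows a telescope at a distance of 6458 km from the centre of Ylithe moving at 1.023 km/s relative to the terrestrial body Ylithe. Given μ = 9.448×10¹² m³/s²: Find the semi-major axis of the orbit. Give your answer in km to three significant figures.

r = 6.458×10⁶ m.
Vis-viva rearranged: 1/a = 2/r − v²/μ = 3.097×10⁻⁷ − 1.108×10⁻⁷ = 1.989×10⁻⁷ m⁻¹.
a = 5.027×10⁶ m = 5027.0 km.

a ≈ 5030 km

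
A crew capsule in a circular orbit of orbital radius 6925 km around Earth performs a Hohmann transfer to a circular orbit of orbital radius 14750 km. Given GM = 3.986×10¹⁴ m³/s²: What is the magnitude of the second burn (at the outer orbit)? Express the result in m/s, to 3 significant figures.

r₁ = 6925 km = 6.925×10⁶ m.
r₂ = 14750 km = 1.475×10⁷ m.
Transfer ellipse a_t = (r₁ + r₂)/2 = 1.084×10⁷ m.
At r₁: circular v_c1 = √(μ/r₁) = 7587 m/s; transfer-perigee v_p = √[μ(2/r₁ − 1/a_t)] = 8851 m/s.
At r₂: circular v_c2 = √(μ/r₂) = 5198 m/s; transfer-apogee v_a = √[μ(2/r₂ − 1/a_t)] = 4155 m/s.
Δv₂ = v_c2 − v_a = 1043 m/s.

Δv ≈ 1040 m/s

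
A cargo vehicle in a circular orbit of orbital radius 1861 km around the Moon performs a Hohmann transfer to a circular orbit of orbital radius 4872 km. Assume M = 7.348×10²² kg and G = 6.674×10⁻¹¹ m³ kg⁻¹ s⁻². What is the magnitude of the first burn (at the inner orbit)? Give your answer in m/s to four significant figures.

Δv ≈ 329.5 m/s

μ = GM = 6.674×10⁻¹¹ × 7.348×10²² = 4.904×10¹² m³/s².
r₁ = 1861 km = 1.861×10⁶ m.
r₂ = 4872 km = 4.872×10⁶ m.
Transfer ellipse a_t = (r₁ + r₂)/2 = 3.366×10⁶ m.
At r₁: circular v_c1 = √(μ/r₁) = 1623 m/s; transfer-perilune v_p = √[μ(2/r₁ − 1/a_t)] = 1953 m/s.
Δv₁ = v_p − v_c1 = 329.5 m/s.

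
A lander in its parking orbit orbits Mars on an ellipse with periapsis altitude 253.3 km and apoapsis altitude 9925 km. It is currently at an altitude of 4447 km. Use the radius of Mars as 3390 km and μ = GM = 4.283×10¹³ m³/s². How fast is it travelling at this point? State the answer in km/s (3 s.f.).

r_p = 3390 + 253.3 = 3643.3 km = 3.6433×10⁶ m.
r_a = 3390 + 9925 = 13315 km = 1.3315×10⁷ m.
r = 3390 + 4447 = 7837.0 km = 7.837×10⁶ m.
Semi-major axis a = (r_p + r_a)/2 = 8479.1 km = 8.479×10⁶ m.
Vis-viva: v² = μ(2/r − 1/a) = 4.283×10¹³ × (2.552×10⁻⁷ − 1.179×10⁻⁷) = 5.879×10⁶ m²/s².
v = 2425 m/s = 2.425 km/s.

v ≈ 2.42 km/s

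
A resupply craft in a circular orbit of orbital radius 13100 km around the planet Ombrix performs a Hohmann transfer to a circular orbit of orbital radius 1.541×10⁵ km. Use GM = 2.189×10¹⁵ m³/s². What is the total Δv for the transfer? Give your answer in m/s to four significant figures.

r₁ = 13100 km = 1.310×10⁷ m.
r₂ = 1.541×10⁵ km = 1.541×10⁸ m.
Transfer ellipse a_t = (r₁ + r₂)/2 = 8.360×10⁷ m.
At r₁: circular v_c1 = √(μ/r₁) = 12930 m/s; transfer-periapsis v_p = √[μ(2/r₁ − 1/a_t)] = 17550 m/s.
Δv₁ = v_p − v_c1 = 4624 m/s.
At r₂: circular v_c2 = √(μ/r₂) = 3769 m/s; transfer-apoapsis v_a = √[μ(2/r₂ − 1/a_t)] = 1492 m/s.
Δv₂ = v_c2 − v_a = 2277 m/s.
Total Δv = Δv₁ + Δv₂ = 6901 m/s.

Δv_total ≈ 6901 m/s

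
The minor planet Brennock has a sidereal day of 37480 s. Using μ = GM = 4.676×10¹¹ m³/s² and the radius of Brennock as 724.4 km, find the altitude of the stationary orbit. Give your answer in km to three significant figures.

A synchronous orbit has period T, so by Kepler's third law a = (μT²/4π²)^(1/3).
μT²/4π² = 4.676×10¹¹ × (3.748×10⁴)² / 39.48 = 1.664×10¹⁹ m³.
a = 2.553×10⁶ m = 2552.9 km.
Altitude h = a − R = 2552.9 − 724.4 = 1828.5 km.

h_sync ≈ 1830 km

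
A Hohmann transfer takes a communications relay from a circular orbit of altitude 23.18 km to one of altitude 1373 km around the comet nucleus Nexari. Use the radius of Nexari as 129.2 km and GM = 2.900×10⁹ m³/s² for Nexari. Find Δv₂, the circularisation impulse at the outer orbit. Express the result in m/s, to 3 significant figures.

Δv ≈ 25.1 m/s

r₁ = 129.2 + 23.18 = 152.38 km = 1.5238×10⁵ m.
r₂ = 129.2 + 1373 = 1502.2 km = 1.5022×10⁶ m.
Transfer ellipse a_t = (r₁ + r₂)/2 = 8.273×10⁵ m.
At r₁: circular v_c1 = √(μ/r₁) = 138.0 m/s; transfer-periapsis v_p = √[μ(2/r₁ − 1/a_t)] = 185.9 m/s.
At r₂: circular v_c2 = √(μ/r₂) = 43.94 m/s; transfer-apoapsis v_a = √[μ(2/r₂ − 1/a_t)] = 18.86 m/s.
Δv₂ = v_c2 − v_a = 25.08 m/s.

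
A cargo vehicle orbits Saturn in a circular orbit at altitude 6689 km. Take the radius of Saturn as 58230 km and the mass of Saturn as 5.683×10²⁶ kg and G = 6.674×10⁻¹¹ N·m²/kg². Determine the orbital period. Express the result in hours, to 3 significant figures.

μ = GM = 6.674×10⁻¹¹ × 5.683×10²⁶ = 3.793×10¹⁶ m³/s².
r = 58230 + 6689 = 64919 km = 6.4919×10⁷ m.
Kepler's third law: T = 2π√(r³/μ) = 2π√((6.492×10⁷)³ / 3.793×10¹⁶).
r³/μ = 7.214×10⁶ s², so T = 2π × 2.686×10³ = 1.688×10⁴ s.
Converting: 1.688×10⁴ s ÷ 3600 = 4.688 hours.

T ≈ 4.69 hours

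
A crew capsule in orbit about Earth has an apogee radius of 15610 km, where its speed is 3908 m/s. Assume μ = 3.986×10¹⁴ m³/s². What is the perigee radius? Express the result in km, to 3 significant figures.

r_a = 1.561×10⁷ m.
Specific energy ε = v²/2 − μ/r = -1.790×10⁷ J/kg, so a = −μ/(2ε) = 1.113×10⁷ m.
The apsides satisfy r_p + r_a = 2a, so the perigee radius is 2a − r_a = 6.660×10⁶ m = 6659.8 km.

perigee radius ≈ 6660 km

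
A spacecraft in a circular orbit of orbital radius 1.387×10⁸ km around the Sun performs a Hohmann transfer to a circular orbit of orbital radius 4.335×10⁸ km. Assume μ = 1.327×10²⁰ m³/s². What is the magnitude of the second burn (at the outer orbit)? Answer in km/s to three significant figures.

Δv ≈ 5.31 km/s

r₁ = 1.387×10⁸ km = 1.387×10¹¹ m.
r₂ = 4.335×10⁸ km = 4.335×10¹¹ m.
Transfer ellipse a_t = (r₁ + r₂)/2 = 2.861×10¹¹ m.
At r₁: circular v_c1 = √(μ/r₁) = 30930 m/s; transfer-perihelion v_p = √[μ(2/r₁ − 1/a_t)] = 38070 m/s.
At r₂: circular v_c2 = √(μ/r₂) = 17500 m/s; transfer-aphelion v_a = √[μ(2/r₂ − 1/a_t)] = 12180 m/s.
Δv₂ = v_c2 − v_a = 5314 m/s.
= 5.314 km/s.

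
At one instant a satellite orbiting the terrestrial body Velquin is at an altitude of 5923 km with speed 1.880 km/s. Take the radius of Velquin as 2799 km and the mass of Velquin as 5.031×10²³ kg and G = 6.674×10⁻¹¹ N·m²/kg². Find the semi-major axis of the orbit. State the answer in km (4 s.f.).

a ≈ 8062 km

μ = GM = 6.674×10⁻¹¹ × 5.031×10²³ = 3.358×10¹³ m³/s².
r = 2799 + 5923 = 8722.0 km = 8.722×10⁶ m.
Vis-viva rearranged: 1/a = 2/r − v²/μ = 2.293×10⁻⁷ − 1.053×10⁻⁷ = 1.240×10⁻⁷ m⁻¹.
a = 8.062×10⁶ m = 8061.8 km.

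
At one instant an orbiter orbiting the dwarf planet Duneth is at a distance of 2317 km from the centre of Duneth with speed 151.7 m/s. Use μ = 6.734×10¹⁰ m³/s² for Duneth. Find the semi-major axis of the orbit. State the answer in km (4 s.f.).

r = 2.317×10⁶ m.
Vis-viva rearranged: 1/a = 2/r − v²/μ = 8.632×10⁻⁷ − 3.417×10⁻⁷ = 5.214×10⁻⁷ m⁻¹.
a = 1.918×10⁶ m = 1917.8 km.

a ≈ 1918 km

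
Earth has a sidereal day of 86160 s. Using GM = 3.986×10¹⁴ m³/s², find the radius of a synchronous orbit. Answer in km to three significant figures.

A synchronous orbit has period T, so by Kepler's third law a = (μT²/4π²)^(1/3).
μT²/4π² = 3.986×10¹⁴ × (8.616×10⁴)² / 39.48 = 7.495×10²² m³.
a = 4.216×10⁷ m = 42163 km.

r_sync ≈ 42200 km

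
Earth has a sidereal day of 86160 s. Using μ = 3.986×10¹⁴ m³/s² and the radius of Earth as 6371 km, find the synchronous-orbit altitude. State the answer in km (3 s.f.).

h_sync ≈ 35800 km

A synchronous orbit has period T, so by Kepler's third law a = (μT²/4π²)^(1/3).
μT²/4π² = 3.986×10¹⁴ × (8.616×10⁴)² / 39.48 = 7.495×10²² m³.
a = 4.216×10⁷ m = 42163 km.
Altitude h = a − R = 42163 − 6371 = 35792 km.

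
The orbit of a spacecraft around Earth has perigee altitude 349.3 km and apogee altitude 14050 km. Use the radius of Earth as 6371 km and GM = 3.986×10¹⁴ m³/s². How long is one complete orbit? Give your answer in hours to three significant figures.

r_p = 6371 + 349.3 = 6720.3 km = 6.7203×10⁶ m.
r_a = 6371 + 14050 = 20421 km = 2.0421×10⁷ m.
Semi-major axis a = (r_p + r_a)/2 = (6720.3 + 20421)/2 = 13571 km = 1.357×10⁷ m.
By Kepler's third law T = 2π√(a³/μ) = 2π × 2.504×10³ = 1.573×10⁴ s.
= 4.370 hours.

T ≈ 4.37 hours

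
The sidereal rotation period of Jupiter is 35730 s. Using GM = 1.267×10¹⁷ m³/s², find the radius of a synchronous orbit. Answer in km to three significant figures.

A synchronous orbit has period T, so by Kepler's third law a = (μT²/4π²)^(1/3).
μT²/4π² = 1.267×10¹⁷ × (3.573×10⁴)² / 39.48 = 4.097×10²⁴ m³.
a = 1.600×10⁸ m = 1.6002×10⁵ km.

r_sync ≈ 1.60×10⁵ km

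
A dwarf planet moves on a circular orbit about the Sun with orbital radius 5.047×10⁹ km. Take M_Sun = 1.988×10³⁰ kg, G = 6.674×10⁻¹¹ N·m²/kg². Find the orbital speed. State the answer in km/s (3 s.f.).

v ≈ 5.13 km/s

μ = GM = 6.674×10⁻¹¹ × 1.988×10³⁰ = 1.327×10²⁰ m³/s².
r = 5.047×10⁹ km = 5.047×10¹² m.
For a circular orbit v = √(μ/r) = √(1.327×10²⁰ / 5.047×10¹²) = √(2.629×10⁷) = 5127 m/s.
That is 5.127 km/s.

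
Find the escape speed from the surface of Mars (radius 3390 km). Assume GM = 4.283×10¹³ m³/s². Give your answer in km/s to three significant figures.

r = R = 3.390×10⁶ m.
Escape speed v_esc = √(2μ/r) = √(2 × 4.283×10¹³ / 3.390×10⁶) = √(2.527×10⁷) = 5027 m/s.
= 5.027 km/s.

v_esc ≈ 5.03 km/s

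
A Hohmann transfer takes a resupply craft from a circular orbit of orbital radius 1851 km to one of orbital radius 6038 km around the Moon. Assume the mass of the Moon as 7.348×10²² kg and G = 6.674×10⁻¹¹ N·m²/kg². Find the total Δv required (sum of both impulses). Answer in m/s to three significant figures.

μ = GM = 6.674×10⁻¹¹ × 7.348×10²² = 4.904×10¹² m³/s².
r₁ = 1851 km = 1.851×10⁶ m.
r₂ = 6038 km = 6.038×10⁶ m.
Transfer ellipse a_t = (r₁ + r₂)/2 = 3.944×10⁶ m.
At r₁: circular v_c1 = √(μ/r₁) = 1628 m/s; transfer-perilune v_p = √[μ(2/r₁ − 1/a_t)] = 2014 m/s.
Δv₁ = v_p − v_c1 = 386.1 m/s.
At r₂: circular v_c2 = √(μ/r₂) = 901.2 m/s; transfer-apolune v_a = √[μ(2/r₂ − 1/a_t)] = 617.4 m/s.
Δv₂ = v_c2 − v_a = 283.9 m/s.
Total Δv = Δv₁ + Δv₂ = 670.0 m/s.

Δv_total ≈ 670 m/s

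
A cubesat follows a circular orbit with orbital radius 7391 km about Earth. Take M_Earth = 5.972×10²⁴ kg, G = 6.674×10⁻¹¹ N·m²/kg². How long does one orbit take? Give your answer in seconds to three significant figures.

μ = GM = 6.674×10⁻¹¹ × 5.972×10²⁴ = 3.986×10¹⁴ m³/s².
r = 7391 km = 7.391×10⁶ m.
Kepler's third law: T = 2π√(r³/μ) = 2π√((7.391×10⁶)³ / 3.986×10¹⁴).
r³/μ = 1.013×10⁶ s², so T = 2π × 1.006×10³ = 6.324×10³ s.

T ≈ 6320 seconds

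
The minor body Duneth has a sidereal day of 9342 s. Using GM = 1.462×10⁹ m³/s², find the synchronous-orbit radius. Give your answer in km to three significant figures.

A synchronous orbit has period T, so by Kepler's third law a = (μT²/4π²)^(1/3).
μT²/4π² = 1.462×10⁹ × (9.342×10³)² / 39.48 = 3.232×10¹⁵ m³.
a = 1.479×10⁵ m = 147.85 km.

r_sync ≈ 148 km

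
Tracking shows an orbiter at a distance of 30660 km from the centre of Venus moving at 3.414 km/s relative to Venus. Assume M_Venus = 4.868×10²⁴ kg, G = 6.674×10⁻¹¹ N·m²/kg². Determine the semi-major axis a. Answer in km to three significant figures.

a ≈ 34100 km

μ = GM = 6.674×10⁻¹¹ × 4.868×10²⁴ = 3.249×10¹⁴ m³/s².
r = 3.066×10⁷ m.
Vis-viva rearranged: 1/a = 2/r − v²/μ = 6.523×10⁻⁸ − 3.587×10⁻⁸ = 2.936×10⁻⁸ m⁻¹.
a = 3.406×10⁷ m = 34064 km.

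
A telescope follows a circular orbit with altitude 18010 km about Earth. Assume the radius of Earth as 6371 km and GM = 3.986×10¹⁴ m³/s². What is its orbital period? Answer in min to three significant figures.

r = 6371 + 18010 = 24381 km = 2.4381×10⁷ m.
Kepler's third law: T = 2π√(r³/μ) = 2π√((2.438×10⁷)³ / 3.986×10¹⁴).
r³/μ = 3.636×10⁷ s², so T = 2π × 6.030×10³ = 3.789×10⁴ s.
Converting: 3.789×10⁴ s ÷ 60.00 = 631.4 min.

T ≈ 631 min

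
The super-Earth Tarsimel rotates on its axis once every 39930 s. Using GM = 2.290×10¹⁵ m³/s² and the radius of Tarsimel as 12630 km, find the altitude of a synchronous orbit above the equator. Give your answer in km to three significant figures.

h_sync ≈ 32600 km

A synchronous orbit has period T, so by Kepler's third law a = (μT²/4π²)^(1/3).
μT²/4π² = 2.290×10¹⁵ × (3.993×10⁴)² / 39.48 = 9.249×10²² m³.
a = 4.522×10⁷ m = 45223 km.
Altitude h = a − R = 45223 − 12630 = 32593 km.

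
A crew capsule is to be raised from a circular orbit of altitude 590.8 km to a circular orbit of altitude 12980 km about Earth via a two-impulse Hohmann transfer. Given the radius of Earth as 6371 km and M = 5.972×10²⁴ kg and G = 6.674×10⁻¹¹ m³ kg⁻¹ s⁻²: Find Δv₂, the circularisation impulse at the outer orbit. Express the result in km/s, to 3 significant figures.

Δv ≈ 1.24 km/s

μ = GM = 6.674×10⁻¹¹ × 5.972×10²⁴ = 3.986×10¹⁴ m³/s².
r₁ = 6371 + 590.8 = 6961.8 km = 6.9618×10⁶ m.
r₂ = 6371 + 12980 = 19351 km = 1.9351×10⁷ m.
Transfer ellipse a_t = (r₁ + r₂)/2 = 1.316×10⁷ m.
At r₁: circular v_c1 = √(μ/r₁) = 7566 m/s; transfer-perigee v_p = √[μ(2/r₁ − 1/a_t)] = 9176 m/s.
At r₂: circular v_c2 = √(μ/r₂) = 4538 m/s; transfer-apogee v_a = √[μ(2/r₂ − 1/a_t)] = 3301 m/s.
Δv₂ = v_c2 − v_a = 1237 m/s.
= 1.237 km/s.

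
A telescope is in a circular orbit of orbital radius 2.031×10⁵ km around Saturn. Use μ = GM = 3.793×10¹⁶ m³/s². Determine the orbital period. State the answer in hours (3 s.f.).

T ≈ 25.9 hours

r = 2.031×10⁵ km = 2.031×10⁸ m.
Kepler's third law: T = 2π√(r³/μ) = 2π√((2.031×10⁸)³ / 3.793×10¹⁶).
r³/μ = 2.209×10⁸ s², so T = 2π × 1.486×10⁴ = 9.338×10⁴ s.
Converting: 9.338×10⁴ s ÷ 3600 = 25.94 hours.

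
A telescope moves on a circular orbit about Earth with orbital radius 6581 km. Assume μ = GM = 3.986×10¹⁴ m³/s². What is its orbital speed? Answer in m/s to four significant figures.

v ≈ 7783 m/s

r = 6581 km = 6.581×10⁶ m.
For a circular orbit v = √(μ/r) = √(3.986×10¹⁴ / 6.581×10⁶) = √(6.057×10⁷) = 7783 m/s.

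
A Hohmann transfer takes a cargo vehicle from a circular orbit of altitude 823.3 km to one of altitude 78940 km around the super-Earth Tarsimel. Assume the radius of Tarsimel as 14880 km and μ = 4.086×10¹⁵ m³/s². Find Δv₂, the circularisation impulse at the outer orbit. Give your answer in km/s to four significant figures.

Δv ≈ 3.065 km/s

r₁ = 14880 + 823.3 = 15703 km = 1.5703×10⁷ m.
r₂ = 14880 + 78940 = 93820 km = 9.3820×10⁷ m.
Transfer ellipse a_t = (r₁ + r₂)/2 = 5.476×10⁷ m.
At r₁: circular v_c1 = √(μ/r₁) = 16130 m/s; transfer-periapsis v_p = √[μ(2/r₁ − 1/a_t)] = 21110 m/s.
At r₂: circular v_c2 = √(μ/r₂) = 6599 m/s; transfer-apoapsis v_a = √[μ(2/r₂ − 1/a_t)] = 3534 m/s.
Δv₂ = v_c2 − v_a = 3065 m/s.
= 3.065 km/s.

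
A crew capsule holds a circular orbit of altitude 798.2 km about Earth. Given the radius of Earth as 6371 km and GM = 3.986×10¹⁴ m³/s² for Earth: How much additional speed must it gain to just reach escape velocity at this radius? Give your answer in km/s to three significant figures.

r = 6371 + 798.2 = 7169.2 km = 7.1692×10⁶ m.
Circular speed v_c = √(μ/r) = 7456 m/s.
Escape speed v_esc = √(2μ/r) = √2 × v_c = 10550 m/s.
Δv = v_esc − v_c = 3089 m/s = 3.089 km/s.

Δv ≈ 3.09 km/s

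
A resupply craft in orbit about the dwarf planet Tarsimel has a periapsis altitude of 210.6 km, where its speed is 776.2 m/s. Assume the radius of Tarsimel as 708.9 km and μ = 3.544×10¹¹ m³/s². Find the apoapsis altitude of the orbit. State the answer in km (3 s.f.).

apoapsis altitude ≈ 2580 km

r_p = 708.9 + 210.6 = 919.50 km = 9.195×10⁵ m.
Specific energy ε = v²/2 − μ/r = -8.418×10⁴ J/kg, so a = −μ/(2ε) = 2.105×10⁶ m.
The apsides satisfy r_p + r_a = 2a, so the apoapsis radius is 2a − r_p = 3.290×10⁶ m = 3290.3 km.
Apoapsis altitude = 3290.3 − 708.9 = 2581.4 km.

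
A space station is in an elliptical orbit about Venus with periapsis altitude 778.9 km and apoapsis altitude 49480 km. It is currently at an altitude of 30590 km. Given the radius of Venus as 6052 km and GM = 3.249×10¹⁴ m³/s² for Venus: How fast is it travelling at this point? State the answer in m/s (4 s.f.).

v ≈ 2704 m/s

r_p = 6052 + 778.9 = 6830.9 km = 6.8309×10⁶ m.
r_a = 6052 + 49480 = 55532 km = 5.5532×10⁷ m.
r = 6052 + 30590 = 36642 km = 3.664×10⁷ m.
Semi-major axis a = (r_p + r_a)/2 = 31181 km = 3.118×10⁷ m.
Vis-viva: v² = μ(2/r − 1/a) = 3.249×10¹⁴ × (5.458×10⁻⁸ − 3.207×10⁻⁸) = 7.314×10⁶ m²/s².
v = 2704 m/s.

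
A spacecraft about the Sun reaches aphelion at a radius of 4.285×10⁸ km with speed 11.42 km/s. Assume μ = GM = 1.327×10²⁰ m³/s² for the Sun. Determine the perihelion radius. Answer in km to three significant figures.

perihelion radius ≈ 1.14×10⁸ km

r_a = 4.285×10¹¹ m.
Specific energy ε = v²/2 − μ/r = -2.445×10⁸ J/kg, so a = −μ/(2ε) = 2.714×10¹¹ m.
The apsides satisfy r_p + r_a = 2a, so the perihelion radius is 2a − r_a = 1.143×10¹¹ m = 1.1429×10⁸ km.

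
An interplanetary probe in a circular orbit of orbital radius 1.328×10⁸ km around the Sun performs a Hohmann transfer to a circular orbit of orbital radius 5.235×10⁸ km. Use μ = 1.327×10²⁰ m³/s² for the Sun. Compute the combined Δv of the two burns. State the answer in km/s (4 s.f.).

r₁ = 1.328×10⁸ km = 1.328×10¹¹ m.
r₂ = 5.235×10⁸ km = 5.235×10¹¹ m.
Transfer ellipse a_t = (r₁ + r₂)/2 = 3.282×10¹¹ m.
At r₁: circular v_c1 = √(μ/r₁) = 31610 m/s; transfer-perihelion v_p = √[μ(2/r₁ − 1/a_t)] = 39930 m/s.
Δv₁ = v_p − v_c1 = 8315 m/s.
At r₂: circular v_c2 = √(μ/r₂) = 15920 m/s; transfer-aphelion v_a = √[μ(2/r₂ − 1/a_t)] = 10130 m/s.
Δv₂ = v_c2 − v_a = 5793 m/s.
Total Δv = Δv₁ + Δv₂ = 14110 m/s = 14.11 km/s.

Δv_total ≈ 14.11 km/s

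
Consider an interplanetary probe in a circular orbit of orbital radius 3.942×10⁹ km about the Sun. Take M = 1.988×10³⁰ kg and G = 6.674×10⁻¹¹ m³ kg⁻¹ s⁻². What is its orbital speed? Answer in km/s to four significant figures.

μ = GM = 6.674×10⁻¹¹ × 1.988×10³⁰ = 1.327×10²⁰ m³/s².
r = 3.942×10⁹ km = 3.942×10¹² m.
For a circular orbit v = √(μ/r) = √(1.327×10²⁰ / 3.942×10¹²) = √(3.366×10⁷) = 5802 m/s.
That is 5.802 km/s.

v ≈ 5.802 km/s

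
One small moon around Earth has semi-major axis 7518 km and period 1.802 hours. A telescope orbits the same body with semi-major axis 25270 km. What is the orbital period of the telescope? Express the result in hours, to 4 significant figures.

Kepler's third law: T² ∝ a³, so T₂ = T₁ (a₂/a₁)^(3/2).
a₂/a₁ = 3.361, (a₂/a₁)^(3/2) = 6.162.
T₂ = 1.802 × 6.162 = 11.10 hours.

T₂ ≈ 11.10 hours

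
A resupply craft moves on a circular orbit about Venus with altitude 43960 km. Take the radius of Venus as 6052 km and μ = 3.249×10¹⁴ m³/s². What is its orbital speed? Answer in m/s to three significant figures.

r = 6052 + 43960 = 50012 km = 5.0012×10⁷ m.
For a circular orbit v = √(μ/r) = √(3.249×10¹⁴ / 5.001×10⁷) = √(6.496×10⁶) = 2549 m/s.

v ≈ 2550 m/s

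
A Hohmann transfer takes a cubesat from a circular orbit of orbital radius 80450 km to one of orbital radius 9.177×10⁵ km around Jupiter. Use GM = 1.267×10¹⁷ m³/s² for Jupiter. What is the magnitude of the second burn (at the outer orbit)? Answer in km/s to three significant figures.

r₁ = 80450 km = 8.045×10⁷ m.
r₂ = 9.177×10⁵ km = 9.177×10⁸ m.
Transfer ellipse a_t = (r₁ + r₂)/2 = 4.991×10⁸ m.
At r₁: circular v_c1 = √(μ/r₁) = 39680 m/s; transfer-perijove v_p = √[μ(2/r₁ − 1/a_t)] = 53810 m/s.
At r₂: circular v_c2 = √(μ/r₂) = 11750 m/s; transfer-apojove v_a = √[μ(2/r₂ − 1/a_t)] = 4718 m/s.
Δv₂ = v_c2 − v_a = 7032 m/s.
= 7.032 km/s.

Δv ≈ 7.03 km/s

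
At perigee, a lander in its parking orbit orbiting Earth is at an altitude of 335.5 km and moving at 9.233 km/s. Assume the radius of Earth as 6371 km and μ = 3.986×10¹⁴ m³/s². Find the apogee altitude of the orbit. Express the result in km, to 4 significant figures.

r_p = 6371 + 335.5 = 6706.5 km = 6.706×10⁶ m.
Specific energy ε = v²/2 − μ/r = -1.681×10⁷ J/kg, so a = −μ/(2ε) = 1.186×10⁷ m.
The apsides satisfy r_p + r_a = 2a, so the apogee radius is 2a − r_p = 1.700×10⁷ m = 17005 km.
Apogee altitude = 17005 − 6371 = 10634 km.

apogee altitude ≈ 10630 km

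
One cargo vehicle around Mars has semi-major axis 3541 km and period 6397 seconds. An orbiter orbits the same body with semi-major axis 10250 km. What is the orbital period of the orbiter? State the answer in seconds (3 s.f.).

T₂ ≈ 31500 seconds

Kepler's third law: T² ∝ a³, so T₂ = T₁ (a₂/a₁)^(3/2).
a₂/a₁ = 2.895, (a₂/a₁)^(3/2) = 4.925.
T₂ = 6397 × 4.925 = 31500 seconds.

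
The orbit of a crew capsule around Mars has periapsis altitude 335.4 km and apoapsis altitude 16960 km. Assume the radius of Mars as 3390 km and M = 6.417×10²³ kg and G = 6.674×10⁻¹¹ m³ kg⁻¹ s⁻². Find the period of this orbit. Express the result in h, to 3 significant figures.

μ = GM = 6.674×10⁻¹¹ × 6.417×10²³ = 4.283×10¹³ m³/s².
r_p = 3390 + 335.4 = 3725.4 km = 3.7254×10⁶ m.
r_a = 3390 + 16960 = 20350 km = 2.0350×10⁷ m.
Semi-major axis a = (r_p + r_a)/2 = (3725.4 + 20350)/2 = 12038 km = 1.204×10⁷ m.
By Kepler's third law T = 2π√(a³/μ) = 2π × 6.382×10³ = 4.010×10⁴ s.
= 11.14 h.

T ≈ 11.1 h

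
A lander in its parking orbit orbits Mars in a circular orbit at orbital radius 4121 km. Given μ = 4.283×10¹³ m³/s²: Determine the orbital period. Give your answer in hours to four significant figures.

r = 4121 km = 4.121×10⁶ m.
Kepler's third law: T = 2π√(r³/μ) = 2π√((4.121×10⁶)³ / 4.283×10¹³).
r³/μ = 1.634×10⁶ s², so T = 2π × 1.278×10³ = 8.032×10³ s.
Converting: 8.032×10³ s ÷ 3600 = 2.231 hours.

T ≈ 2.231 hours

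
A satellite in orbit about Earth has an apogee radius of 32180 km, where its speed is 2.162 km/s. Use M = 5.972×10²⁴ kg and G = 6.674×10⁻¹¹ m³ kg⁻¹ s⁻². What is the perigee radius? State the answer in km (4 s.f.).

μ = GM = 6.674×10⁻¹¹ × 5.972×10²⁴ = 3.986×10¹⁴ m³/s².
r_a = 3.218×10⁷ m.
Specific energy ε = v²/2 − μ/r = -1.005×10⁷ J/kg, so a = −μ/(2ε) = 1.983×10⁷ m.
The apsides satisfy r_p + r_a = 2a, so the perigee radius is 2a − r_a = 7.485×10⁶ m = 7484.5 km.

perigee radius ≈ 7485 km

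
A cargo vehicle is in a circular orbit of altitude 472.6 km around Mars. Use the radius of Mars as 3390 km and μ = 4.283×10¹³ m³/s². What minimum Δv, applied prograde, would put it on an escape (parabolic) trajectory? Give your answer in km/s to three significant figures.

Δv ≈ 1.38 km/s

r = 3390 + 472.6 = 3862.6 km = 3.8626×10⁶ m.
Circular speed v_c = √(μ/r) = 3330 m/s.
Escape speed v_esc = √(2μ/r) = √2 × v_c = 4709 m/s.
Δv = v_esc − v_c = 1379 m/s = 1.379 km/s.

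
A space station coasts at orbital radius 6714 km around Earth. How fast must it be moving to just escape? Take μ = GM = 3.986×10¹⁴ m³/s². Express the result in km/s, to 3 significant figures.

r = 6714 km = 6.714×10⁶ m.
Escape speed v_esc = √(2μ/r) = √(2 × 3.986×10¹⁴ / 6.714×10⁶) = √(1.187×10⁸) = 10900 m/s.
= 10.90 km/s.

v_esc ≈ 10.9 km/s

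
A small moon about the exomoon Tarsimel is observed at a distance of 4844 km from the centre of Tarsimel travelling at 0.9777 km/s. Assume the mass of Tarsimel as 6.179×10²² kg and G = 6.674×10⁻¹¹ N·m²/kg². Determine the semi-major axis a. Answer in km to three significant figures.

μ = GM = 6.674×10⁻¹¹ × 6.179×10²² = 4.124×10¹² m³/s².
r = 4.844×10⁶ m.
Vis-viva rearranged: 1/a = 2/r − v²/μ = 4.129×10⁻⁷ − 2.318×10⁻⁷ = 1.811×10⁻⁷ m⁻¹.
a = 5.522×10⁶ m = 5522.3 km.

a ≈ 5520 km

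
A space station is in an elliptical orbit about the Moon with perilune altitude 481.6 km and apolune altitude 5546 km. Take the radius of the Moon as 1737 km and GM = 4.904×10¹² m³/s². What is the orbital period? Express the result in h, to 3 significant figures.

r_p = 1737 + 481.6 = 2218.6 km = 2.2186×10⁶ m.
r_a = 1737 + 5546 = 7283.0 km = 7.2830×10⁶ m.
Semi-major axis a = (r_p + r_a)/2 = (2218.6 + 7283.0)/2 = 4750.8 km = 4.751×10⁶ m.
By Kepler's third law T = 2π√(a³/μ) = 2π × 4.676×10³ = 2.938×10⁴ s.
= 8.161 h.

T ≈ 8.16 h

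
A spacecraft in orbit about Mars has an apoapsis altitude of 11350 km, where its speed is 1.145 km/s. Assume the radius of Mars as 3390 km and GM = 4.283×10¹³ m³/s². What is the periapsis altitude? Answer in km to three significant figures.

periapsis altitude ≈ 904 km

r_a = 3390 + 11350 = 14740 km = 1.474×10⁷ m.
Specific energy ε = v²/2 − μ/r = -2.250×10⁶ J/kg, so a = −μ/(2ε) = 9.517×10⁶ m.
The apsides satisfy r_p + r_a = 2a, so the periapsis radius is 2a − r_a = 4.294×10⁶ m = 4294.0 km.
Periapsis altitude = 4294.0 − 3390 = 903.98 km.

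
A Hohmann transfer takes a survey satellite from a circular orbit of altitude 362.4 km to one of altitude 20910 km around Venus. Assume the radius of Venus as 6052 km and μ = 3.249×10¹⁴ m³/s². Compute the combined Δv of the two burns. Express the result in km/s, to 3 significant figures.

r₁ = 6052 + 362.4 = 6414.4 km = 6.4144×10⁶ m.
r₂ = 6052 + 20910 = 26962 km = 2.6962×10⁷ m.
Transfer ellipse a_t = (r₁ + r₂)/2 = 1.669×10⁷ m.
At r₁: circular v_c1 = √(μ/r₁) = 7117 m/s; transfer-periapsis v_p = √[μ(2/r₁ − 1/a_t)] = 9046 m/s.
Δv₁ = v_p − v_c1 = 1929 m/s.
At r₂: circular v_c2 = √(μ/r₂) = 3471 m/s; transfer-apoapsis v_a = √[μ(2/r₂ − 1/a_t)] = 2152 m/s.
Δv₂ = v_c2 − v_a = 1319 m/s.
Total Δv = Δv₁ + Δv₂ = 3248 m/s = 3.248 km/s.

Δv_total ≈ 3.25 km/s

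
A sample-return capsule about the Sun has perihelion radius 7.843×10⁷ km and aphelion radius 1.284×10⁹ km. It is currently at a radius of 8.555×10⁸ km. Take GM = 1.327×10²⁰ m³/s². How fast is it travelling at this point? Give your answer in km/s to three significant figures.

v ≈ 10.7 km/s

Semi-major axis a = (r_p + r_a)/2 = 6.8122×10⁸ km = 6.812×10¹¹ m.
Vis-viva: v² = μ(2/r − 1/a) = 1.327×10²⁰ × (2.338×10⁻¹² − 1.468×10⁻¹²) = 1.154×10⁸ m²/s².
v = 10740 m/s = 10.74 km/s.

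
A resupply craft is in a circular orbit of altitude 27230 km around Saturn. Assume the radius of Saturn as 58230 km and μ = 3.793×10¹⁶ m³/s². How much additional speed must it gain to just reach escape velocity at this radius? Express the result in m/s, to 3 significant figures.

Δv ≈ 8730 m/s

r = 58230 + 27230 = 85460 km = 8.5460×10⁷ m.
Circular speed v_c = √(μ/r) = 21070 m/s.
Escape speed v_esc = √(2μ/r) = √2 × v_c = 29790 m/s.
Δv = v_esc − v_c = 8726 m/s.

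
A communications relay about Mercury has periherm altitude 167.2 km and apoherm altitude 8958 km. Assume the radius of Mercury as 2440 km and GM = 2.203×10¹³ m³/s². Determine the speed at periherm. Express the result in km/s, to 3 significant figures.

v ≈ 3.71 km/s

r_p = 2440 + 167.2 = 2607.2 km = 2.6072×10⁶ m.
r_a = 2440 + 8958 = 11398 km = 1.1398×10⁷ m.
Semi-major axis a = (r_p + r_a)/2 = 7002.6 km = 7.003×10⁶ m.
Vis-viva: v² = μ(2/r − 1/a) = 2.203×10¹³ × (7.671×10⁻⁷ − 1.428×10⁻⁷) = 1.375×10⁷ m²/s².
v = 3709 m/s = 3.709 km/s.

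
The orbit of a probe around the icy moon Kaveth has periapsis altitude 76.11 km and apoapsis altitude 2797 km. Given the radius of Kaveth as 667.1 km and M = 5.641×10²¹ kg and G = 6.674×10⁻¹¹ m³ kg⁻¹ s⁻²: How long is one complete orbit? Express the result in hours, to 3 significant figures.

μ = GM = 6.674×10⁻¹¹ × 5.641×10²¹ = 3.765×10¹¹ m³/s².
r_p = 667.1 + 76.11 = 743.21 km = 7.4321×10⁵ m.
r_a = 667.1 + 2797 = 3464.1 km = 3.4641×10⁶ m.
Semi-major axis a = (r_p + r_a)/2 = (743.21 + 3464.1)/2 = 2103.7 km = 2.104×10⁶ m.
By Kepler's third law T = 2π√(a³/μ) = 2π × 4.973×10³ = 3.124×10⁴ s.
= 8.679 hours.

T ≈ 8.68 hours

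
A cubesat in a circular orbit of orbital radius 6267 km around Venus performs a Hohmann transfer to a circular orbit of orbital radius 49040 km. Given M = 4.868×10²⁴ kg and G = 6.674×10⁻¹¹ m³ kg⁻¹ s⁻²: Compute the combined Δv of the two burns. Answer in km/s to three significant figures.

μ = GM = 6.674×10⁻¹¹ × 4.868×10²⁴ = 3.249×10¹⁴ m³/s².
r₁ = 6267 km = 6.267×10⁶ m.
r₂ = 49040 km = 4.904×10⁷ m.
Transfer ellipse a_t = (r₁ + r₂)/2 = 2.765×10⁷ m.
At r₁: circular v_c1 = √(μ/r₁) = 7200 m/s; transfer-periapsis v_p = √[μ(2/r₁ − 1/a_t)] = 9588 m/s.
Δv₁ = v_p − v_c1 = 2388 m/s.
At r₂: circular v_c2 = √(μ/r₂) = 2574 m/s; transfer-apoapsis v_a = √[μ(2/r₂ − 1/a_t)] = 1225 m/s.
Δv₂ = v_c2 − v_a = 1349 m/s.
Total Δv = Δv₁ + Δv₂ = 3737 m/s = 3.737 km/s.

Δv_total ≈ 3.74 km/s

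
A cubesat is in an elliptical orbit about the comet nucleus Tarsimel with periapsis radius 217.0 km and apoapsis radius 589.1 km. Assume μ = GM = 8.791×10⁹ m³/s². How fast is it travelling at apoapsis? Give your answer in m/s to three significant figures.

v ≈ 89.6 m/s

Semi-major axis a = (r_p + r_a)/2 = 403.05 km = 4.030×10⁵ m.
Vis-viva: v² = μ(2/r − 1/a) = 8.791×10⁹ × (3.395×10⁻⁶ − 2.481×10⁻⁶) = 8.034×10³ m²/s².
v = 89.63 m/s.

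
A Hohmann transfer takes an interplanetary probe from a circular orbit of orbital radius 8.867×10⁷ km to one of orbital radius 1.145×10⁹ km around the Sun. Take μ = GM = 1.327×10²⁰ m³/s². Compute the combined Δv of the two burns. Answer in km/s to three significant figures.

r₁ = 8.867×10⁷ km = 8.867×10¹⁰ m.
r₂ = 1.145×10⁹ km = 1.145×10¹² m.
Transfer ellipse a_t = (r₁ + r₂)/2 = 6.168×10¹¹ m.
At r₁: circular v_c1 = √(μ/r₁) = 38690 m/s; transfer-perihelion v_p = √[μ(2/r₁ − 1/a_t)] = 52710 m/s.
Δv₁ = v_p − v_c1 = 14020 m/s.
At r₂: circular v_c2 = √(μ/r₂) = 10770 m/s; transfer-aphelion v_a = √[μ(2/r₂ − 1/a_t)] = 4082 m/s.
Δv₂ = v_c2 − v_a = 6684 m/s.
Total Δv = Δv₁ + Δv₂ = 20710 m/s = 20.71 km/s.

Δv_total ≈ 20.7 km/s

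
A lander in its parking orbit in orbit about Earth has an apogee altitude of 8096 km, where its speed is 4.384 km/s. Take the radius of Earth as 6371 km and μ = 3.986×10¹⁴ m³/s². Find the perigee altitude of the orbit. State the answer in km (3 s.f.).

perigee altitude ≈ 1380 km

r_a = 6371 + 8096 = 14467 km = 1.447×10⁷ m.
Specific energy ε = v²/2 − μ/r = -1.794×10⁷ J/kg, so a = −μ/(2ε) = 1.111×10⁷ m.
The apsides satisfy r_p + r_a = 2a, so the perigee radius is 2a − r_a = 7.748×10⁶ m = 7748.2 km.
Perigee altitude = 7748.2 − 6371 = 1377.2 km.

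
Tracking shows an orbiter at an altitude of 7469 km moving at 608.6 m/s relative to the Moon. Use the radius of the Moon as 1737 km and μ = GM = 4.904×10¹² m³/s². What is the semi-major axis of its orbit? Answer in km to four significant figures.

a ≈ 7056 km

r = 1737 + 7469 = 9206.0 km = 9.206×10⁶ m.
Vis-viva rearranged: 1/a = 2/r − v²/μ = 2.172×10⁻⁷ − 7.553×10⁻⁸ = 1.417×10⁻⁷ m⁻¹.
a = 7.056×10⁶ m = 7056.1 km.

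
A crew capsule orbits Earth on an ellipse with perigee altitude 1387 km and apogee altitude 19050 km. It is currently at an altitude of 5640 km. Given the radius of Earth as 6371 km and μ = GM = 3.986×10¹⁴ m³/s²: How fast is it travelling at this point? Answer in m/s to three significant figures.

v ≈ 6510 m/s

r_p = 6371 + 1387 = 7758.0 km = 7.7580×10⁶ m.
r_a = 6371 + 19050 = 25421 km = 2.5421×10⁷ m.
r = 6371 + 5640 = 12011 km = 1.201×10⁷ m.
Semi-major axis a = (r_p + r_a)/2 = 16590 km = 1.659×10⁷ m.
Vis-viva: v² = μ(2/r − 1/a) = 3.986×10¹⁴ × (1.665×10⁻⁷ − 6.028×10⁻⁸) = 4.235×10⁷ m²/s².
v = 6507 m/s.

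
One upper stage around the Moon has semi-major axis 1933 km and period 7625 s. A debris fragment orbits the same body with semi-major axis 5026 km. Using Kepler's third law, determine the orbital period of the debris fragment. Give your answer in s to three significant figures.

T₂ ≈ 32000 s

Kepler's third law: T² ∝ a³, so T₂ = T₁ (a₂/a₁)^(3/2).
a₂/a₁ = 2.600, (a₂/a₁)^(3/2) = 4.193.
T₂ = 7625 × 4.193 = 31970 s.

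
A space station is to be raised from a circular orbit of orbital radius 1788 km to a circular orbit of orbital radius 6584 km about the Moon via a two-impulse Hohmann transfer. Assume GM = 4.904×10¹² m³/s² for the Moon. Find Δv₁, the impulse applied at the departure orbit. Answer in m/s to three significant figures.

r₁ = 1788 km = 1.788×10⁶ m.
r₂ = 6584 km = 6.584×10⁶ m.
Transfer ellipse a_t = (r₁ + r₂)/2 = 4.186×10⁶ m.
At r₁: circular v_c1 = √(μ/r₁) = 1656 m/s; transfer-perilune v_p = √[μ(2/r₁ − 1/a_t)] = 2077 m/s.
Δv₁ = v_p − v_c1 = 420.9 m/s.

Δv ≈ 421 m/s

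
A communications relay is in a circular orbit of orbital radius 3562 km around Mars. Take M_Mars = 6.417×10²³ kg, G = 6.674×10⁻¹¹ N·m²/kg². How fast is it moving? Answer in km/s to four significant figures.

μ = GM = 6.674×10⁻¹¹ × 6.417×10²³ = 4.283×10¹³ m³/s².
r = 3562 km = 3.562×10⁶ m.
For a circular orbit v = √(μ/r) = √(4.283×10¹³ / 3.562×10⁶) = √(1.202×10⁷) = 3467 m/s.
That is 3.467 km/s.

v ≈ 3.467 km/s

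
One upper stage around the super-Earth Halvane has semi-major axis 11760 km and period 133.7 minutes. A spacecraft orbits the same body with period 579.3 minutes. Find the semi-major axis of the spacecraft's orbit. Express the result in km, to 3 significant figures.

a₂ ≈ 31300 km

Kepler's third law: a³ ∝ T², so a₂ = a₁ (T₂/T₁)^(2/3).
T₂/T₁ = 4.333, (T₂/T₁)^(2/3) = 2.658.
a₂ = 11760 × 2.658 = 31260 km.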